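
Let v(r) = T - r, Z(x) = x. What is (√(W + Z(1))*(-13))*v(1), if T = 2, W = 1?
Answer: -13*√2 ≈ -18.385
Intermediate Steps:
v(r) = 2 - r
(√(W + Z(1))*(-13))*v(1) = (√(1 + 1)*(-13))*(2 - 1*1) = (√2*(-13))*(2 - 1) = -13*√2*1 = -13*√2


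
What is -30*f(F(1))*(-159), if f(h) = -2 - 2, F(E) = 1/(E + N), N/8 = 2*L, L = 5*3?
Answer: -19080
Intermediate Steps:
L = 15
N = 240 (N = 8*(2*15) = 8*30 = 240)
F(E) = 1/(240 + E) (F(E) = 1/(E + 240) = 1/(240 + E))
f(h) = -4
-30*f(F(1))*(-159) = -30*(-4)*(-159) = 120*(-159) = -19080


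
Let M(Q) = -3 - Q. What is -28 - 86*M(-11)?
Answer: -716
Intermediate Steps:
-28 - 86*M(-11) = -28 - 86*(-3 - 1*(-11)) = -28 - 86*(-3 + 11) = -28 - 86*8 = -28 - 688 = -716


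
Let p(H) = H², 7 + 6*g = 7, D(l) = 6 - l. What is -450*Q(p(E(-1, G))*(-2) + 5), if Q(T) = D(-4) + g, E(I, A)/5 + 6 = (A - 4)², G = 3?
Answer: -4500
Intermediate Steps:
E(I, A) = -30 + 5*(-4 + A)² (E(I, A) = -30 + 5*(A - 4)² = -30 + 5*(-4 + A)²)
g = 0 (g = -7/6 + (⅙)*7 = -7/6 + 7/6 = 0)
Q(T) = 10 (Q(T) = (6 - 1*(-4)) + 0 = (6 + 4) + 0 = 10 + 0 = 10)
-450*Q(p(E(-1, G))*(-2) + 5) = -450*10 = -4500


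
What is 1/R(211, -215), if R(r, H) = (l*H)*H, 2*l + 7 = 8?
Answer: 2/46225 ≈ 4.3267e-5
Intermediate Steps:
l = 1/2 (l = -7/2 + (1/2)*8 = -7/2 + 4 = 1/2 ≈ 0.50000)
R(r, H) = H**2/2 (R(r, H) = (H/2)*H = H**2/2)
1/R(211, -215) = 1/((1/2)*(-215)**2) = 1/((1/2)*46225) = 1/(46225/2) = 2/46225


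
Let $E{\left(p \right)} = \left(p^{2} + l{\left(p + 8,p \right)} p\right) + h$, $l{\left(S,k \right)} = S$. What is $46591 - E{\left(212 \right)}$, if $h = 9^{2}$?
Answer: $-45074$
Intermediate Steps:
$h = 81$
$E{\left(p \right)} = 81 + p^{2} + p \left(8 + p\right)$ ($E{\left(p \right)} = \left(p^{2} + \left(p + 8\right) p\right) + 81 = \left(p^{2} + \left(8 + p\right) p\right) + 81 = \left(p^{2} + p \left(8 + p\right)\right) + 81 = 81 + p^{2} + p \left(8 + p\right)$)
$46591 - E{\left(212 \right)} = 46591 - \left(81 + 212^{2} + 212 \left(8 + 212\right)\right) = 46591 - \left(81 + 44944 + 212 \cdot 220\right) = 46591 - \left(81 + 44944 + 46640\right) = 46591 - 91665 = -45074$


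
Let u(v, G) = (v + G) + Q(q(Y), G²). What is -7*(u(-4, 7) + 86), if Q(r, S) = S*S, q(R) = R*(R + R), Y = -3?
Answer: -17430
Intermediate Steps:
q(R) = 2*R² (q(R) = R*(2*R) = 2*R²)
Q(r, S) = S²
u(v, G) = G + v + G⁴ (u(v, G) = (v + G) + (G²)² = (G + v) + G⁴ = G + v + G⁴)
-7*(u(-4, 7) + 86) = -7*((7 - 4 + 7⁴) + 86) = -7*((7 - 4 + 2401) + 86) = -7*(2404 + 86) = -7*2490 = -17430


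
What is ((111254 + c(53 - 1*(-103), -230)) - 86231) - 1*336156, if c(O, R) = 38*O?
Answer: -305205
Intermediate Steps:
((111254 + c(53 - 1*(-103), -230)) - 86231) - 1*336156 = ((111254 + 38*(53 - 1*(-103))) - 86231) - 1*336156 = ((111254 + 38*(53 + 103)) - 86231) - 336156 = ((111254 + 38*156) - 86231) - 336156 = ((111254 + 5928) - 86231) - 336156 = (117182 - 86231) - 336156 = 30951 - 336156 = -305205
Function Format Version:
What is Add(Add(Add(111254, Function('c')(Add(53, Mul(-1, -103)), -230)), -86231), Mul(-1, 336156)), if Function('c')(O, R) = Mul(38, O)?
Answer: -305205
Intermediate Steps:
Add(Add(Add(111254, Function('c')(Add(53, Mul(-1, -103)), -230)), -86231), Mul(-1, 336156)) = Add(Add(Add(111254, Mul(38, Add(53, Mul(-1, -103)))), -86231), Mul(-1, 336156)) = Add(Add(Add(111254, Mul(38, Add(53, 103))), -86231), -336156) = Add(Add(Add(111254, Mul(38, 156)), -86231), -336156) = Add(Add(Add(111254, 5928), -86231), -336156) = Add(Add(117182, -86231), -336156) = Add(30951, -336156) = -305205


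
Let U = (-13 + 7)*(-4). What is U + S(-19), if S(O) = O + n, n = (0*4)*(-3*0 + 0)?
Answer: 5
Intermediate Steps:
n = 0 (n = 0*(0 + 0) = 0*0 = 0)
S(O) = O (S(O) = O + 0 = O)
U = 24 (U = -6*(-4) = 24)
U + S(-19) = 24 - 19 = 5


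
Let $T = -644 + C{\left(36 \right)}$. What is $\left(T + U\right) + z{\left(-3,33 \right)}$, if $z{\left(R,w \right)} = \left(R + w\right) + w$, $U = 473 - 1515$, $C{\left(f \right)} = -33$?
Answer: $-1656$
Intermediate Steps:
$T = -677$ ($T = -644 - 33 = -677$)
$U = -1042$
$z{\left(R,w \right)} = R + 2 w$
$\left(T + U\right) + z{\left(-3,33 \right)} = \left(-677 - 1042\right) + \left(-3 + 2 \cdot 33\right) = -1719 + \left(-3 + 66\right) = -1719 + 63 = -1656$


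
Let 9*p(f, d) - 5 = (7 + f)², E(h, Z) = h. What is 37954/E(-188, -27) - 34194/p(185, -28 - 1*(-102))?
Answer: -728591137/3465686 ≈ -210.23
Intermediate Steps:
p(f, d) = 5/9 + (7 + f)²/9
37954/E(-188, -27) - 34194/p(185, -28 - 1*(-102)) = 37954/(-188) - 34194/(5/9 + (7 + 185)²/9) = 37954*(-1/188) - 34194/(5/9 + (⅑)*192²) = -18977/94 - 34194/(5/9 + (⅑)*36864) = -18977/94 - 34194/(5/9 + 4096) = -18977/94 - 34194/36869/9 = -18977/94 - 34194*9/36869 = -18977/94 - 307746/36869 = -728591137/3465686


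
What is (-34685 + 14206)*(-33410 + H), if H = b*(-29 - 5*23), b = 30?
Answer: 772672670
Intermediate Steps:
H = -4320 (H = 30*(-29 - 5*23) = 30*(-29 - 115) = 30*(-144) = -4320)
(-34685 + 14206)*(-33410 + H) = (-34685 + 14206)*(-33410 - 4320) = -20479*(-37730) = 772672670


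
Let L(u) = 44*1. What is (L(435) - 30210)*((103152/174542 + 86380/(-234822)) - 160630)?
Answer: 7092910537468750592/1463796483 ≈ 4.8456e+9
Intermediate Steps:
L(u) = 44
(L(435) - 30210)*((103152/174542 + 86380/(-234822)) - 160630) = (44 - 30210)*((103152/174542 + 86380/(-234822)) - 160630) = -30166*((103152*(1/174542) + 86380*(-1/234822)) - 160630) = -30166*((51576/87271 - 6170/16773) - 160630) = -30166*(326622178/1463796483 - 160630) = -30166*(-235129302442112/1463796483) = 7092910537468750592/1463796483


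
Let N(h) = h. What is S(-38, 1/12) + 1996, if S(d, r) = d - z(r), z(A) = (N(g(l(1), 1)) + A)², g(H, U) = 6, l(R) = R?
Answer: 276623/144 ≈ 1921.0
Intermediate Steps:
z(A) = (6 + A)²
S(d, r) = d - (6 + r)²
S(-38, 1/12) + 1996 = (-38 - (6 + 1/12)²) + 1996 = (-38 - (73/12)²) + 1996 = (-38 - 1*5329/144) + 1996 = (-38 - 5329/144) + 1996 = -10801/144 + 1996 = 276623/144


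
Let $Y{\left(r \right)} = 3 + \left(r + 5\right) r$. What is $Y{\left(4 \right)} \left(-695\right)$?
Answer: $-27105$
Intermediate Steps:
$Y{\left(r \right)} = 3 + r \left(5 + r\right)$ ($Y{\left(r \right)} = 3 + \left(5 + r\right) r = 3 + r \left(5 + r\right)$)
$Y{\left(4 \right)} \left(-695\right) = \left(3 + 4^{2} + 5 \cdot 4\right) \left(-695\right) = \left(3 + 16 + 20\right) \left(-695\right) = 39 \left(-695\right) = -27105$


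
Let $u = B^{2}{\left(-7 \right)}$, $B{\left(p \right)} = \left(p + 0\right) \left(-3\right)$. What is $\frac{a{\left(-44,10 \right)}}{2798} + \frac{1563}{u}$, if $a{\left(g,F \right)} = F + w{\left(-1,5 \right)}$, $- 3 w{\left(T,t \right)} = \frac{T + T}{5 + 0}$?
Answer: $\frac{3648119}{1028265} \approx 3.5478$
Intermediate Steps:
$w{\left(T,t \right)} = - \frac{2 T}{15}$ ($w{\left(T,t \right)} = - \frac{\left(T + T\right) \frac{1}{5 + 0}}{3} = - \frac{2 T \frac{1}{5}}{3} = - \frac{\frac{2}{5} T}{3} = - \frac{2 T}{15}$)
$a{\left(g,F \right)} = \frac{2}{15} + F$ ($a{\left(g,F \right)} = F - - \frac{2}{15} = F + \frac{2}{15} = \frac{2}{15} + F$)
$B{\left(p \right)} = - 3 p$ ($B{\left(p \right)} = p \left(-3\right) = - 3 p$)
$u = 441$ ($u = \left(\left(-3\right) \left(-7\right)\right)^{2} = 21^{2} = 441$)
$\frac{a{\left(-44,10 \right)}}{2798} + \frac{1563}{u} = \frac{\frac{2}{15} + 10}{2798} + \frac{1563}{441} = \frac{152}{15} \cdot \frac{1}{2798} + 1563 \cdot \frac{1}{441} = \frac{76}{20985} + \frac{521}{147} = \frac{3648119}{1028265}$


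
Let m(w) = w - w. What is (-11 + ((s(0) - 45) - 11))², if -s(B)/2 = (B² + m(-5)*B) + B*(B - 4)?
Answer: 4489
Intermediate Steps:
m(w) = 0
s(B) = -2*B² - 2*B*(-4 + B) (s(B) = -2*((B² + 0*B) + B*(B - 4)) = -2*((B² + 0) + B*(-4 + B)) = -2*(B² + B*(-4 + B)) = -2*B² - 2*B*(-4 + B))
(-11 + ((s(0) - 45) - 11))² = (-11 + ((4*0*(2 - 1*0) - 45) - 11))² = (-11 + ((4*0*(2 + 0) - 45) - 11))² = (-11 + ((4*0*2 - 45) - 11))² = (-11 + ((0 - 45) - 11))² = (-11 + (-45 - 11))² = (-11 - 56)² = (-67)² = 4489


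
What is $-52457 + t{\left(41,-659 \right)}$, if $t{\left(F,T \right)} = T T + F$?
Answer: $381865$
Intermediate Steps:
$t{\left(F,T \right)} = F + T^{2}$ ($t{\left(F,T \right)} = T^{2} + F = F + T^{2}$)
$-52457 + t{\left(41,-659 \right)} = -52457 + \left(41 + \left(-659\right)^{2}\right) = -52457 + \left(41 + 434281\right) = -52457 + 434322 = 381865$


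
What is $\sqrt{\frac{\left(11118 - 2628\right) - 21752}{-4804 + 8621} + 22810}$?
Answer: $\frac{2 \sqrt{83069855759}}{3817} \approx 151.02$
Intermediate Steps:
$\sqrt{\frac{\left(11118 - 2628\right) - 21752}{-4804 + 8621} + 22810} = \sqrt{\frac{8490 - 21752}{3817} + 22810} = \sqrt{\left(-13262\right) \frac{1}{3817} + 22810} = \sqrt{- \frac{13262}{3817} + 22810} = \sqrt{\frac{87052508}{3817}} = \frac{2 \sqrt{83069855759}}{3817}$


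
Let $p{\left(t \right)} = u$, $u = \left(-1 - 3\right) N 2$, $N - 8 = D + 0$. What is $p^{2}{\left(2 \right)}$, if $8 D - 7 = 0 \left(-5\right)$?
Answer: $5041$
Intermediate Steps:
$D = \frac{7}{8}$ ($D = \frac{7}{8} + \frac{0 \left(-5\right)}{8} = \frac{7}{8} + \frac{1}{8} \cdot 0 = \frac{7}{8} + 0 = \frac{7}{8} \approx 0.875$)
$N = \frac{71}{8}$ ($N = 8 + \left(\frac{7}{8} + 0\right) = 8 + \frac{7}{8} = \frac{71}{8} \approx 8.875$)
$u = -71$ ($u = \left(-1 - 3\right) \frac{71}{8} \cdot 2 = \left(-4\right) \frac{71}{8} \cdot 2 = \left(- \frac{71}{2}\right) 2 = -71$)
$p{\left(t \right)} = -71$
$p^{2}{\left(2 \right)} = \left(-71\right)^{2} = 5041$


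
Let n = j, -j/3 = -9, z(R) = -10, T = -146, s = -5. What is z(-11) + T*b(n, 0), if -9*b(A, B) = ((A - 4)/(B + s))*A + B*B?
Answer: -10124/5 ≈ -2024.8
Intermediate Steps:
j = 27 (j = -3*(-9) = 27)
n = 27
b(A, B) = -B**2/9 - A*(-4 + A)/(9*(-5 + B)) (b(A, B) = -(((A - 4)/(B - 5))*A + B*B)/9 = -(((-4 + A)/(-5 + B))*A + B**2)/9 = -(A*(-4 + A)/(-5 + B) + B**2)/9 = -(B**2 + A*(-4 + A)/(-5 + B))/9 = -B**2/9 - A*(-4 + A)/(9*(-5 + B)))
z(-11) + T*b(n, 0) = -10 - 146*(-1*27**2 - 1*0**3 + 4*27 + 5*0**2)/(9*(-5 + 0)) = -10 - 146*(-1*729 - 1*0 + 108 + 5*0)/(9*(-5)) = -10 - 146*(-1)*(-729 + 0 + 108 + 0)/(9*5) = -10 - 146*(-1)*(-621)/(9*5) = -10 - 146*69/5 = -10 - 10074/5 = -10124/5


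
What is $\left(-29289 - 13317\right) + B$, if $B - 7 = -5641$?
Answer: $-48240$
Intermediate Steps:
$B = -5634$ ($B = 7 - 5641 = -5634$)
$\left(-29289 - 13317\right) + B = \left(-29289 - 13317\right) - 5634 = -42606 - 5634 = -48240$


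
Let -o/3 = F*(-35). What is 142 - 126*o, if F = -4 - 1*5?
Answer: 119212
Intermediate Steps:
F = -9 (F = -4 - 5 = -9)
o = -945 (o = -(-27)*(-35) = -3*315 = -945)
142 - 126*o = 142 - 126*(-945) = 142 + 119070 = 119212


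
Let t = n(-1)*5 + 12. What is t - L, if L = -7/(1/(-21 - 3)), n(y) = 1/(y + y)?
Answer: -317/2 ≈ -158.50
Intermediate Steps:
n(y) = 1/(2*y)
L = 168 (L = -7/(1/(-24)) = -7/(-1/24) = -7*(-24) = 168)
t = 19/2 (t = ((1/2)/(-1))*5 + 12 = ((1/2)*(-1))*5 + 12 = -1/2*5 + 12 = -5/2 + 12 = 19/2 ≈ 9.5000)
t - L = 19/2 - 1*168 = 19/2 - 168 = -317/2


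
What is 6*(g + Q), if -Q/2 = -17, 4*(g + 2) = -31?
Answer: 291/2 ≈ 145.50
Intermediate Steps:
g = -39/4 (g = -2 + (¼)*(-31) = -2 - 31/4 = -39/4 ≈ -9.7500)
Q = 34 (Q = -2*(-17) = 34)
6*(g + Q) = 6*(-39/4 + 34) = 6*(97/4) = 291/2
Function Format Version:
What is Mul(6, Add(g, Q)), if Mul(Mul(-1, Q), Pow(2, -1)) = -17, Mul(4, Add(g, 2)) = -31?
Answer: Rational(291, 2) ≈ 145.50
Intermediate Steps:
g = Rational(-39, 4) (g = Add(-2, Mul(Rational(1, 4), -31)) = Add(-2, Rational(-31, 4)) = Rational(-39, 4) ≈ -9.7500)
Q = 34 (Q = Mul(-2, -17) = 34)
Mul(6, Add(g, Q)) = Mul(6, Add(Rational(-39, 4), 34)) = Mul(6, Rational(97, 4)) = Rational(291, 2)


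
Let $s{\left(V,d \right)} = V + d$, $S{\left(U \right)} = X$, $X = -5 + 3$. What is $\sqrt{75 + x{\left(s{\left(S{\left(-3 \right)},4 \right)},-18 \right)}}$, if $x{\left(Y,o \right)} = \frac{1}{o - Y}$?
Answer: $\frac{\sqrt{7495}}{10} \approx 8.6574$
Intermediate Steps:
$X = -2$
$S{\left(U \right)} = -2$
$\sqrt{75 + x{\left(s{\left(S{\left(-3 \right)},4 \right)},-18 \right)}} = \sqrt{75 + \frac{1}{-18 - \left(-2 + 4\right)}} = \sqrt{75 + \frac{1}{-18 - 2}} = \sqrt{75 + \frac{1}{-20}} = \sqrt{75 - \frac{1}{20}} = \sqrt{\frac{1499}{20}} = \frac{\sqrt{7495}}{10}$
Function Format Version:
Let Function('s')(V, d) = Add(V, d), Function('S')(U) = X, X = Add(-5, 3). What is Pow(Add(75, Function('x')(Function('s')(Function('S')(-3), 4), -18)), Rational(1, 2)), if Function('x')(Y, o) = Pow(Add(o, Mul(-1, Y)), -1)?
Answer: Mul(Rational(1, 10), Pow(7495, Rational(1, 2))) ≈ 8.6574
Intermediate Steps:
X = -2
Function('S')(U) = -2
Pow(Add(75, Function('x')(Function('s')(Function('S')(-3), 4), -18)), Rational(1, 2)) = Pow(Add(75, Pow(Add(-18, Mul(-1, Add(-2, 4))), -1)), Rational(1, 2)) = Pow(Add(75, Pow(Add(-18, Mul(-1, 2)), -1)), Rational(1, 2)) = Pow(Add(75, Pow(Add(-18, -2), -1)), Rational(1, 2)) = Pow(Add(75, Pow(-20, -1)), Rational(1, 2)) = Pow(Add(75, Rational(-1, 20)), Rational(1, 2)) = Pow(Rational(1499, 20), Rational(1, 2)) = Mul(Rational(1, 10), Pow(7495, Rational(1, 2)))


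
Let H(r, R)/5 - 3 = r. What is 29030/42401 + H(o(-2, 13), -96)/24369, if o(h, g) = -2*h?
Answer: 708916105/1033269969 ≈ 0.68609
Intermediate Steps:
H(r, R) = 15 + 5*r
29030/42401 + H(o(-2, 13), -96)/24369 = 29030/42401 + (15 + 5*(-2*(-2)))/24369 = 29030*(1/42401) + (15 + 5*4)*(1/24369) = 29030/42401 + (15 + 20)*(1/24369) = 29030/42401 + 35*(1/24369) = 29030/42401 + 35/24369 = 708916105/1033269969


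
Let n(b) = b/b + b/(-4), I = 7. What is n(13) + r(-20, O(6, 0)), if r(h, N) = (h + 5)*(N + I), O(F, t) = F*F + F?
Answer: -2949/4 ≈ -737.25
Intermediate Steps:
O(F, t) = F + F**2 (O(F, t) = F**2 + F = F + F**2)
r(h, N) = (5 + h)*(7 + N) (r(h, N) = (h + 5)*(N + 7) = (5 + h)*(7 + N))
n(b) = 1 - b/4 (n(b) = 1 + b*(-1/4) = 1 - b/4)
n(13) + r(-20, O(6, 0)) = (1 - 1/4*13) + (35 + 5*(6*(1 + 6)) + 7*(-20) + (6*(1 + 6))*(-20)) = (1 - 13/4) + (35 + 5*(6*7) - 140 + (6*7)*(-20)) = -9/4 + (35 + 5*42 - 140 + 42*(-20)) = -9/4 + (35 + 210 - 140 - 840) = -9/4 - 735 = -2949/4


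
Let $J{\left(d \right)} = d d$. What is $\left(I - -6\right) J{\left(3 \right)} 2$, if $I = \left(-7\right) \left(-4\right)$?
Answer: $612$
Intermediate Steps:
$I = 28$
$J{\left(d \right)} = d^{2}$
$\left(I - -6\right) J{\left(3 \right)} 2 = \left(28 - -6\right) 3^{2} \cdot 2 = \left(28 + 6\right) 9 \cdot 2 = 34 \cdot 9 \cdot 2 = 306 \cdot 2 = 612$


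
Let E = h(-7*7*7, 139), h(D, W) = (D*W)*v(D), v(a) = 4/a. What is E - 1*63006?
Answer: -62450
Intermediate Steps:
h(D, W) = 4*W (h(D, W) = (D*W)*(4/D) = 4*W)
E = 556 (E = 4*139 = 556)
E - 1*63006 = 556 - 1*63006 = 556 - 63006 = -62450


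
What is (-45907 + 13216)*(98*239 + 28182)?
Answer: -1686986364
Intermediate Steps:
(-45907 + 13216)*(98*239 + 28182) = -32691*(23422 + 28182) = -32691*51604 = -1686986364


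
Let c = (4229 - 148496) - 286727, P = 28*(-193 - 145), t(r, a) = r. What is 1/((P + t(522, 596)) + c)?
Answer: -1/439936 ≈ -2.2731e-6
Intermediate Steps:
P = -9464 (P = 28*(-338) = -9464)
c = -430994 (c = -144267 - 286727 = -430994)
1/((P + t(522, 596)) + c) = 1/((-9464 + 522) - 430994) = 1/(-8942 - 430994) = 1/(-439936) = -1/439936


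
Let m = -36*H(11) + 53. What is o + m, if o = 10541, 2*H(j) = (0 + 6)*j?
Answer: 9406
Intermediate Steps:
H(j) = 3*j (H(j) = ((0 + 6)*j)/2 = (6*j)/2 = 3*j)
m = -1135 (m = -108*11 + 53 = -36*33 + 53 = -1188 + 53 = -1135)
o + m = 10541 - 1135 = 9406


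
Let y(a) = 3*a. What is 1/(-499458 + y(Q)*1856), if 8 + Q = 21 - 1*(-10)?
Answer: -1/371394 ≈ -2.6926e-6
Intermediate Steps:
Q = 23 (Q = -8 + (21 - 1*(-10)) = -8 + (21 + 10) = -8 + 31 = 23)
1/(-499458 + y(Q)*1856) = 1/(-499458 + (3*23)*1856) = 1/(-499458 + 69*1856) = 1/(-499458 + 128064) = 1/(-371394) = -1/371394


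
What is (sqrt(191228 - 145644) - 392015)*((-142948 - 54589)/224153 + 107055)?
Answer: -9406988683704170/224153 + 95986007512*sqrt(2849)/224153 ≈ -4.1944e+10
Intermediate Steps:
(sqrt(191228 - 145644) - 392015)*((-142948 - 54589)/224153 + 107055) = (sqrt(45584) - 392015)*(-197537*1/224153 + 107055) = (4*sqrt(2849) - 392015)*(-197537/224153 + 107055) = (-392015 + 4*sqrt(2849))*(23996501878/224153) = -9406988683704170/224153 + 95986007512*sqrt(2849)/224153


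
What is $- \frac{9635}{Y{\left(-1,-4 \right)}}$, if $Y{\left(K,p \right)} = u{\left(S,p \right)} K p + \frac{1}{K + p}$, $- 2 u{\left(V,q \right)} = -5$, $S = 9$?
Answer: $- \frac{48175}{49} \approx -983.16$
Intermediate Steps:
$u{\left(V,q \right)} = \frac{5}{2}$ ($u{\left(V,q \right)} = \left(- \frac{1}{2}\right) \left(-5\right) = \frac{5}{2}$)
$Y{\left(K,p \right)} = \frac{1}{K + p} + \frac{5 K p}{2}$ ($Y{\left(K,p \right)} = \frac{5 K}{2} p + \frac{1}{K + p} = \frac{5 K p}{2} + \frac{1}{K + p} = \frac{1}{K + p} + \frac{5 K p}{2}$)
$- \frac{9635}{Y{\left(-1,-4 \right)}} = - \frac{9635}{\frac{1}{2} \frac{1}{-1 - 4} \left(2 + 5 \left(-1\right) \left(-4\right)^{2} + 5 \left(-4\right) \left(-1\right)^{2}\right)} = - \frac{9635}{\frac{1}{2} \frac{1}{-5} \left(2 + 5 \left(-1\right) 16 + 5 \left(-4\right) 1\right)} = - \frac{9635}{\frac{1}{2} \left(- \frac{1}{5}\right) \left(2 - 80 - 20\right)} = - \frac{9635}{\frac{1}{2} \left(- \frac{1}{5}\right) \left(-98\right)} = - \frac{9635}{\frac{49}{5}} = \left(-9635\right) \frac{5}{49} = - \frac{48175}{49}$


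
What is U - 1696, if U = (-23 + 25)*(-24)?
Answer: -1744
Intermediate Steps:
U = -48 (U = 2*(-24) = -48)
U - 1696 = -48 - 1696 = -1744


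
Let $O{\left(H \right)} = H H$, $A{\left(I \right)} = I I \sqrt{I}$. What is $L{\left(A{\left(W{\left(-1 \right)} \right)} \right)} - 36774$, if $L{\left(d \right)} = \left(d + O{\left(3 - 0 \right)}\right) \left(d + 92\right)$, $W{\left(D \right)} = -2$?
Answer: $-35978 + 404 i \sqrt{2} \approx -35978.0 + 571.34 i$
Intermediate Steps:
$A{\left(I \right)} = I^{\frac{5}{2}}$ ($A{\left(I \right)} = I^{2} \sqrt{I} = I^{\frac{5}{2}}$)
$O{\left(H \right)} = H^{2}$
$L{\left(d \right)} = \left(9 + d\right) \left(92 + d\right)$ ($L{\left(d \right)} = \left(d + \left(3 - 0\right)^{2}\right) \left(d + 92\right) = \left(d + \left(3 + 0\right)^{2}\right) \left(92 + d\right) = \left(d + 3^{2}\right) \left(92 + d\right) = \left(d + 9\right) \left(92 + d\right) = \left(9 + d\right) \left(92 + d\right)$)
$L{\left(A{\left(W{\left(-1 \right)} \right)} \right)} - 36774 = \left(828 + \left(\left(-2\right)^{\frac{5}{2}}\right)^{2} + 101 \left(-2\right)^{\frac{5}{2}}\right) - 36774 = \left(828 + \left(4 i \sqrt{2}\right)^{2} + 101 \cdot 4 i \sqrt{2}\right) - 36774 = \left(828 - 32 + 404 i \sqrt{2}\right) - 36774 = \left(796 + 404 i \sqrt{2}\right) - 36774 = -35978 + 404 i \sqrt{2}$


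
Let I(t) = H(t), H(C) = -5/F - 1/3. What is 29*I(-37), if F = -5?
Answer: 58/3 ≈ 19.333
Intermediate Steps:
H(C) = 2/3 (H(C) = -5/(-5) - 1/3 = -5*(-1/5) - 1*1/3 = 1 - 1/3 = 2/3)
I(t) = 2/3
29*I(-37) = 29*(2/3) = 58/3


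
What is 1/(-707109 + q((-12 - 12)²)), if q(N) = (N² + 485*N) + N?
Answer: -1/95397 ≈ -1.0483e-5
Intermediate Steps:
q(N) = N² + 486*N
1/(-707109 + q((-12 - 12)²)) = 1/(-707109 + (-12 - 12)²*(486 + (-12 - 12)²)) = 1/(-707109 + (-24)²*(486 + (-24)²)) = 1/(-707109 + 576*(486 + 576)) = 1/(-707109 + 576*1062) = 1/(-707109 + 611712) = 1/(-95397) = -1/95397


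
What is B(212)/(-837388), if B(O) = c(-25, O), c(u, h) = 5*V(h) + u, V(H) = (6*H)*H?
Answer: -1348295/837388 ≈ -1.6101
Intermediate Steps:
V(H) = 6*H**2
c(u, h) = u + 30*h**2 (c(u, h) = 5*(6*h**2) + u = 30*h**2 + u = u + 30*h**2)
B(O) = -25 + 30*O**2
B(212)/(-837388) = (-25 + 30*212**2)/(-837388) = (-25 + 30*44944)*(-1/837388) = (-25 + 1348320)*(-1/837388) = 1348295*(-1/837388) = -1348295/837388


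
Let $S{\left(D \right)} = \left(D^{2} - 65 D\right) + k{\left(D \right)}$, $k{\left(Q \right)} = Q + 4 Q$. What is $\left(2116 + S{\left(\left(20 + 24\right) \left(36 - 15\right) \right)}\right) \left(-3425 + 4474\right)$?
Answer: $839674148$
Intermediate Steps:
$k{\left(Q \right)} = 5 Q$
$S{\left(D \right)} = D^{2} - 60 D$ ($S{\left(D \right)} = \left(D^{2} - 65 D\right) + 5 D = D^{2} - 60 D$)
$\left(2116 + S{\left(\left(20 + 24\right) \left(36 - 15\right) \right)}\right) \left(-3425 + 4474\right) = \left(2116 + \left(20 + 24\right) \left(36 - 15\right) \left(-60 + \left(20 + 24\right) \left(36 - 15\right)\right)\right) \left(-3425 + 4474\right) = \left(2116 + 44 \cdot 21 \left(-60 + 44 \cdot 21\right)\right) 1049 = \left(2116 + 924 \left(-60 + 924\right)\right) 1049 = \left(2116 + 924 \cdot 864\right) 1049 = \left(2116 + 798336\right) 1049 = 800452 \cdot 1049 = 839674148$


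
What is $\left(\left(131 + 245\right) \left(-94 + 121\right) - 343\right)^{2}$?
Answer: $96216481$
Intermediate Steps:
$\left(\left(131 + 245\right) \left(-94 + 121\right) - 343\right)^{2} = \left(376 \cdot 27 - 343\right)^{2} = \left(10152 - 343\right)^{2} = 9809^{2} = 96216481$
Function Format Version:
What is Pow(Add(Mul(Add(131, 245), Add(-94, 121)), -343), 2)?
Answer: 96216481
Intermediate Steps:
Pow(Add(Mul(Add(131, 245), Add(-94, 121)), -343), 2) = Pow(Add(Mul(376, 27), -343), 2) = Pow(Add(10152, -343), 2) = Pow(9809, 2) = 96216481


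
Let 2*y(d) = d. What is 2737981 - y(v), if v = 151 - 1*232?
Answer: 5476043/2 ≈ 2.7380e+6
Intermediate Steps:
v = -81 (v = 151 - 232 = -81)
y(d) = d/2
2737981 - y(v) = 2737981 - (-81)/2 = 2737981 - 1*(-81/2) = 2737981 + 81/2 = 5476043/2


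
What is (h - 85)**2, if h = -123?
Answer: 43264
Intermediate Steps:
(h - 85)**2 = (-123 - 85)**2 = (-208)**2 = 43264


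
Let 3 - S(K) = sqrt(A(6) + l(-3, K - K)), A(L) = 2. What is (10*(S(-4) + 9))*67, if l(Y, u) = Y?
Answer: 8040 - 670*I ≈ 8040.0 - 670.0*I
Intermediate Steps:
S(K) = 3 - I (S(K) = 3 - sqrt(2 - 3) = 3 - sqrt(-1) = 3 - I)
(10*(S(-4) + 9))*67 = (10*((3 - I) + 9))*67 = (10*(12 - I))*67 = (120 - 10*I)*67 = 8040 - 670*I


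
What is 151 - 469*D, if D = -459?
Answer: 215422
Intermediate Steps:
151 - 469*D = 151 - 469*(-459) = 151 + 215271 = 215422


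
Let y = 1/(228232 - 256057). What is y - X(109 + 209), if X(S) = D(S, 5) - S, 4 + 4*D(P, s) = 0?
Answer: 8876174/27825 ≈ 319.00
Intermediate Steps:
D(P, s) = -1 (D(P, s) = -1 + (¼)*0 = -1 + 0 = -1)
X(S) = -1 - S
y = -1/27825 (y = 1/(-27825) = -1/27825 ≈ -3.5939e-5)
y - X(109 + 209) = -1/27825 - (-1 - (109 + 209)) = -1/27825 - (-1 - 1*318) = -1/27825 - (-1 - 318) = -1/27825 - 1*(-319) = -1/27825 + 319 = 8876174/27825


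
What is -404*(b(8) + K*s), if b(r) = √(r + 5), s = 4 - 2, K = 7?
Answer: -5656 - 404*√13 ≈ -7112.6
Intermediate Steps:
s = 2
b(r) = √(5 + r)
-404*(b(8) + K*s) = -404*(√(5 + 8) + 7*2) = -404*(√13 + 14) = -404*(14 + √13) = -5656 - 404*√13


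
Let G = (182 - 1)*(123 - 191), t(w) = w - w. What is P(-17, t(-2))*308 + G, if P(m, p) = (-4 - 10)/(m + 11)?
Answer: -34768/3 ≈ -11589.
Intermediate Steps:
t(w) = 0
G = -12308 (G = 181*(-68) = -12308)
P(m, p) = -14/(11 + m)
P(-17, t(-2))*308 + G = -14/(11 - 17)*308 - 12308 = -14/(-6)*308 - 12308 = -14*(-1/6)*308 - 12308 = (7/3)*308 - 12308 = 2156/3 - 12308 = -34768/3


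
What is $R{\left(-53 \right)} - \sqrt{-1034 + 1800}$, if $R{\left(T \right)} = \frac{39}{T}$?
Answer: $- \frac{39}{53} - \sqrt{766} \approx -28.413$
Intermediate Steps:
$R{\left(-53 \right)} - \sqrt{-1034 + 1800} = \frac{39}{-53} - \sqrt{-1034 + 1800} = 39 \left(- \frac{1}{53}\right) - \sqrt{766} = - \frac{39}{53} - \sqrt{766}$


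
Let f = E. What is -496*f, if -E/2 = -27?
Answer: -26784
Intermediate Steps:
E = 54 (E = -2*(-27) = 54)
f = 54
-496*f = -496*54 = -26784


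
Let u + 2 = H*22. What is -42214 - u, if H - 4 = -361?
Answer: -34358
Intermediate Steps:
H = -357 (H = 4 - 361 = -357)
u = -7856 (u = -2 - 357*22 = -2 - 7854 = -7856)
-42214 - u = -42214 - 1*(-7856) = -42214 + 7856 = -34358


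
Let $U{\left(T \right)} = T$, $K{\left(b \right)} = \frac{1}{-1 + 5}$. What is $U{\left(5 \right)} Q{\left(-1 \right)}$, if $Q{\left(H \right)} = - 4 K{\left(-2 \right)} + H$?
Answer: $-10$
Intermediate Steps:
$K{\left(b \right)} = \frac{1}{4}$
$Q{\left(H \right)} = -1 + H$ ($Q{\left(H \right)} = \left(-4\right) \frac{1}{4} + H = -1 + H$)
$U{\left(5 \right)} Q{\left(-1 \right)} = 5 \left(-1 - 1\right) = 5 \left(-2\right) = -10$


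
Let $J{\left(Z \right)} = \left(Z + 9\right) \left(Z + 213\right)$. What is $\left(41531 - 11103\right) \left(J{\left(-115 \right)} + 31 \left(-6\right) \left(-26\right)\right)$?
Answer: $-168936256$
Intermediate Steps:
$J{\left(Z \right)} = \left(9 + Z\right) \left(213 + Z\right)$
$\left(41531 - 11103\right) \left(J{\left(-115 \right)} + 31 \left(-6\right) \left(-26\right)\right) = \left(41531 - 11103\right) \left(\left(1917 + \left(-115\right)^{2} + 222 \left(-115\right)\right) + 31 \left(-6\right) \left(-26\right)\right) = 30428 \left(\left(1917 + 13225 - 25530\right) - -4836\right) = 30428 \left(-10388 + 4836\right) = 30428 \left(-5552\right) = -168936256$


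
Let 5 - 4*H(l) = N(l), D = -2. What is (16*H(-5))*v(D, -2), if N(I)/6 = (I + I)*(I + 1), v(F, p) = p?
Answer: 1880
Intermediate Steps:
N(I) = 12*I*(1 + I) (N(I) = 6*((I + I)*(I + 1)) = 6*((2*I)*(1 + I)) = 6*(2*I*(1 + I)) = 12*I*(1 + I))
H(l) = 5/4 - 3*l*(1 + l)
(16*H(-5))*v(D, -2) = (16*(5/4 - 3*(-5)*(1 - 5)))*(-2) = (16*(5/4 - 3*(-5)*(-4)))*(-2) = (16*(5/4 - 60))*(-2) = (16*(-235/4))*(-2) = -940*(-2) = 1880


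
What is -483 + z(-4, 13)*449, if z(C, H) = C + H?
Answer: 3558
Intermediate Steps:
-483 + z(-4, 13)*449 = -483 + (-4 + 13)*449 = -483 + 9*449 = -483 + 4041 = 3558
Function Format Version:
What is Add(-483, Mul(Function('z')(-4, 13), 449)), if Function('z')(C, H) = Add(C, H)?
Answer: 3558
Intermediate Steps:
Add(-483, Mul(Function('z')(-4, 13), 449)) = Add(-483, Mul(Add(-4, 13), 449)) = Add(-483, Mul(9, 449)) = Add(-483, 4041) = 3558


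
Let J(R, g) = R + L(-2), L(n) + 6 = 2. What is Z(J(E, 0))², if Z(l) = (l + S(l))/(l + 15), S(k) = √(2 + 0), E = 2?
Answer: (-2 + √2)²/169 ≈ 0.0020304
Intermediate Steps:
L(n) = -4 (L(n) = -6 + 2 = -4)
S(k) = √2
J(R, g) = -4 + R (J(R, g) = R - 4 = -4 + R)
Z(l) = (l + √2)/(15 + l) (Z(l) = (l + √2)/(l + 15) = (l + √2)/(15 + l))
Z(J(E, 0))² = (((-4 + 2) + √2)/(15 + (-4 + 2)))² = ((-2 + √2)/(15 - 2))² = ((-2 + √2)/13)² = (-2/13 + √2/13)²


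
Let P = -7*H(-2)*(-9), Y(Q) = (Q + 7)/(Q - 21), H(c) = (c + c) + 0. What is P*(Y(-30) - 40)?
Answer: 169428/17 ≈ 9966.4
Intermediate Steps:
H(c) = 2*c (H(c) = 2*c + 0 = 2*c)
Y(Q) = (7 + Q)/(-21 + Q)
P = -252 (P = -14*(-2)*(-9) = -7*(-4)*(-9) = 28*(-9) = -252)
P*(Y(-30) - 40) = -252*((7 - 30)/(-21 - 30) - 40) = -252*(-23/(-51) - 40) = -252*(-1/51*(-23) - 40) = -252*(23/51 - 40) = -252*(-2017/51) = 169428/17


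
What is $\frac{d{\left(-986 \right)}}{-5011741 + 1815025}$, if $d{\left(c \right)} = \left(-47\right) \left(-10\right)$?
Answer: $- \frac{235}{1598358} \approx -0.00014703$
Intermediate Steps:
$d{\left(c \right)} = 470$
$\frac{d{\left(-986 \right)}}{-5011741 + 1815025} = \frac{470}{-5011741 + 1815025} = \frac{470}{-3196716} = 470 \left(- \frac{1}{3196716}\right) = - \frac{235}{1598358}$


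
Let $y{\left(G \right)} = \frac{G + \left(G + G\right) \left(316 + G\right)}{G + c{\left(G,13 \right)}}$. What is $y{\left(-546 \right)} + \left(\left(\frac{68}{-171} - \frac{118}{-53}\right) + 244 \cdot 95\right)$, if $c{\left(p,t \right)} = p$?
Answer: $\frac{416033911}{18126} \approx 22952.0$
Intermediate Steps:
$y{\left(G \right)} = \frac{G + 2 G \left(316 + G\right)}{2 G}$ ($y{\left(G \right)} = \frac{G + \left(G + G\right) \left(316 + G\right)}{G + G} = \frac{G + 2 G \left(316 + G\right)}{2 G}$)
$y{\left(-546 \right)} + \left(\left(\frac{68}{-171} - \frac{118}{-53}\right) + 244 \cdot 95\right) = \left(\frac{633}{2} - 546\right) + \left(\left(\frac{68}{-171} - \frac{118}{-53}\right) + 244 \cdot 95\right) = - \frac{459}{2} + \left(\left(68 \left(- \frac{1}{171}\right) - - \frac{118}{53}\right) + 23180\right) = - \frac{459}{2} + \left(\left(- \frac{68}{171} + \frac{118}{53}\right) + 23180\right) = - \frac{459}{2} + \left(\frac{16574}{9063} + 23180\right) = - \frac{459}{2} + \frac{210096914}{9063} = \frac{416033911}{18126}$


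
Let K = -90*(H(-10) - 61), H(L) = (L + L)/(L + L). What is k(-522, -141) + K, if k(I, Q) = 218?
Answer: 5618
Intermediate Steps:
H(L) = 1 (H(L) = (2*L)/((2*L)) = (2*L)*(1/(2*L)) = 1)
K = 5400 (K = -90*(1 - 61) = -90*(-60) = 5400)
k(-522, -141) + K = 218 + 5400 = 5618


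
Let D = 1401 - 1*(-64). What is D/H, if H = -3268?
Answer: -1465/3268 ≈ -0.44829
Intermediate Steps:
D = 1465 (D = 1401 + 64 = 1465)
D/H = 1465/(-3268) = 1465*(-1/3268) = -1465/3268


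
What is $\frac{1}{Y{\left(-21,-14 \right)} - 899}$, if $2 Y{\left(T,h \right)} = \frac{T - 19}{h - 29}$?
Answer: $- \frac{43}{38637} \approx -0.0011129$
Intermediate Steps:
$Y{\left(T,h \right)} = \frac{-19 + T}{2 \left(-29 + h\right)}$ ($Y{\left(T,h \right)} = \frac{\left(T - 19\right) \frac{1}{h - 29}}{2} = \frac{\left(-19 + T\right) \frac{1}{-29 + h}}{2} = \frac{\frac{1}{-29 + h} \left(-19 + T\right)}{2} = \frac{-19 + T}{2 \left(-29 + h\right)}$)
$\frac{1}{Y{\left(-21,-14 \right)} - 899} = \frac{1}{\frac{-19 - 21}{2 \left(-29 - 14\right)} - 899} = \frac{1}{\frac{1}{2} \frac{1}{-43} \left(-40\right) - 899} = \frac{1}{\frac{1}{2} \left(- \frac{1}{43}\right) \left(-40\right) - 899} = \frac{1}{\frac{20}{43} - 899} = \frac{1}{- \frac{38637}{43}} = - \frac{43}{38637}$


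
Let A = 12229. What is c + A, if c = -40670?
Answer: -28441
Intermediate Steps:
c + A = -40670 + 12229 = -28441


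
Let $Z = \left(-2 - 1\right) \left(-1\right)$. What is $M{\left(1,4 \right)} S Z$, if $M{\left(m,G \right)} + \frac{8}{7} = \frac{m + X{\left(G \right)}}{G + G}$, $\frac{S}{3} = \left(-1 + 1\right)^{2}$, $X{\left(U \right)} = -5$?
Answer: $0$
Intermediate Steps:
$S = 0$ ($S = 3 \left(-1 + 1\right)^{2} = 3 \cdot 0^{2} = 3 \cdot 0 = 0$)
$M{\left(m,G \right)} = - \frac{8}{7} + \frac{-5 + m}{2 G}$ ($M{\left(m,G \right)} = - \frac{8}{7} + \frac{m - 5}{G + G} = - \frac{8}{7} + \frac{-5 + m}{2 G}$)
$Z = 3$ ($Z = \left(-3\right) \left(-1\right) = 3$)
$M{\left(1,4 \right)} S Z = \frac{-35 - 64 + 7 \cdot 1}{14 \cdot 4} \cdot 0 \cdot 3 = \frac{1}{14} \cdot \frac{1}{4} \left(-35 - 64 + 7\right) 0 \cdot 3 = \frac{1}{14} \cdot \frac{1}{4} \left(-92\right) 0 \cdot 3 = \left(- \frac{23}{14}\right) 0 \cdot 3 = 0 \cdot 3 = 0$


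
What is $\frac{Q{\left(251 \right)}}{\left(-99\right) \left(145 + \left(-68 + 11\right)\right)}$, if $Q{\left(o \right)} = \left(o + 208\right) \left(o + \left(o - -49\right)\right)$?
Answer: $- \frac{28101}{968} \approx -29.03$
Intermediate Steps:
$Q{\left(o \right)} = \left(49 + 2 o\right) \left(208 + o\right)$ ($Q{\left(o \right)} = \left(208 + o\right) \left(o + \left(o + 49\right)\right) = \left(208 + o\right) \left(o + \left(49 + o\right)\right) = \left(208 + o\right) \left(49 + 2 o\right) = \left(49 + 2 o\right) \left(208 + o\right)$)
$\frac{Q{\left(251 \right)}}{\left(-99\right) \left(145 + \left(-68 + 11\right)\right)} = \frac{10192 + 2 \cdot 251^{2} + 465 \cdot 251}{\left(-99\right) \left(145 + \left(-68 + 11\right)\right)} = \frac{10192 + 2 \cdot 63001 + 116715}{\left(-99\right) \left(145 - 57\right)} = \frac{10192 + 126002 + 116715}{\left(-99\right) 88} = \frac{252909}{-8712} = 252909 \left(- \frac{1}{8712}\right) = - \frac{28101}{968}$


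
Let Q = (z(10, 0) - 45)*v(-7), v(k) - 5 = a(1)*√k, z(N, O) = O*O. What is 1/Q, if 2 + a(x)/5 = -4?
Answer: -1/56925 - 2*I*√7/18975 ≈ -1.7567e-5 - 0.00027887*I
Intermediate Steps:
z(N, O) = O²
a(x) = -30 (a(x) = -10 + 5*(-4) = -10 - 20 = -30)
v(k) = 5 - 30*√k
Q = -225 + 1350*I*√7 (Q = (0² - 45)*(5 - 30*I*√7) = (0 - 45)*(5 - 30*I*√7) = -45*(5 - 30*I*√7) = -225 + 1350*I*√7 ≈ -225.0 + 3571.8*I)
1/Q = 1/(-225 + 1350*I*√7)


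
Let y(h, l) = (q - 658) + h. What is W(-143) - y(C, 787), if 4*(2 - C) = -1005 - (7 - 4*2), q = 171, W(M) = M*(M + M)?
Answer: 41132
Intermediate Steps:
W(M) = 2*M² (W(M) = M*(2*M) = 2*M²)
C = 253 (C = 2 - (-1005 - (7 - 4*2))/4 = 2 - (-1005 - (7 - 8))/4 = 2 - (-1005 - 1*(-1))/4 = 2 - (-1005 + 1)/4 = 2 - ¼*(-1004) = 2 + 251 = 253)
y(h, l) = -487 + h (y(h, l) = (171 - 658) + h = -487 + h)
W(-143) - y(C, 787) = 2*(-143)² - (-487 + 253) = 2*20449 - 1*(-234) = 40898 + 234 = 41132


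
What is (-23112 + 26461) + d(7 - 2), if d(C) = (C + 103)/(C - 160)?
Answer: 518987/155 ≈ 3348.3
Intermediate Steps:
d(C) = (103 + C)/(-160 + C)
(-23112 + 26461) + d(7 - 2) = (-23112 + 26461) + (103 + (7 - 2))/(-160 + (7 - 2)) = 3349 + (103 + 5)/(-160 + 5) = 3349 + 108/(-155) = 3349 - 1/155*108 = 3349 - 108/155 = 518987/155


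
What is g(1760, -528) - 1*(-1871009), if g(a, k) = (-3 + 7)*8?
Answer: 1871041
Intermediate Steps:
g(a, k) = 32 (g(a, k) = 4*8 = 32)
g(1760, -528) - 1*(-1871009) = 32 - 1*(-1871009) = 32 + 1871009 = 1871041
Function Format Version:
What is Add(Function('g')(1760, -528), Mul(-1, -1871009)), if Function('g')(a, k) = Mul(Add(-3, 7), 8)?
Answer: 1871041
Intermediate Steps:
Function('g')(a, k) = 32 (Function('g')(a, k) = Mul(4, 8) = 32)
Add(Function('g')(1760, -528), Mul(-1, -1871009)) = Add(32, Mul(-1, -1871009)) = Add(32, 1871009) = 1871041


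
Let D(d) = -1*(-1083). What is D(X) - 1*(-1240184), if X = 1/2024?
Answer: 1241267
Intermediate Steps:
X = 1/2024 ≈ 0.00049407
D(d) = 1083
D(X) - 1*(-1240184) = 1083 - 1*(-1240184) = 1083 + 1240184 = 1241267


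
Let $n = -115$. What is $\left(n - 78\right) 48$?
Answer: $-9264$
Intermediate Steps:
$\left(n - 78\right) 48 = \left(-115 - 78\right) 48 = \left(-193\right) 48 = -9264$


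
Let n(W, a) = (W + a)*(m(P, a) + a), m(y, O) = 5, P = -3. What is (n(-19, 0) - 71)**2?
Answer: 27556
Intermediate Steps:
n(W, a) = (5 + a)*(W + a) (n(W, a) = (W + a)*(5 + a) = (5 + a)*(W + a))
(n(-19, 0) - 71)**2 = ((0**2 + 5*(-19) + 5*0 - 19*0) - 71)**2 = ((0 - 95 + 0 + 0) - 71)**2 = (-95 - 71)**2 = (-166)**2 = 27556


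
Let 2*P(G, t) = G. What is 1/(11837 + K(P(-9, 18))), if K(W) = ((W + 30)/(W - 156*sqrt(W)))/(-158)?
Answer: 14385180401166/170277380503984777 + 419016*I*sqrt(2)/170277380503984777 ≈ 8.4481e-5 + 3.4801e-12*I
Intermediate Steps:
P(G, t) = G/2
K(W) = -(30 + W)/(158*(W - 156*sqrt(W))) (K(W) = ((30 + W)/(W - 156*sqrt(W)))*(-1/158) = -(30 + W)/(158*(W - 156*sqrt(W))))
1/(11837 + K(P(-9, 18))) = 1/(11837 + (30 + (1/2)*(-9))/(158*(-(-9)/2 + 156*sqrt((1/2)*(-9))))) = 1/(11837 + (30 - 9/2)/(158*(-1*(-9/2) + 156*sqrt(-9/2)))) = 1/(11837 + (1/158)*(51/2)/(9/2 + 156*(3*I*sqrt(2)/2))) = 1/(11837 + (1/158)*(51/2)/(9/2 + 234*I*sqrt(2))) = 1/(11837 + 51/(316*(9/2 + 234*I*sqrt(2))))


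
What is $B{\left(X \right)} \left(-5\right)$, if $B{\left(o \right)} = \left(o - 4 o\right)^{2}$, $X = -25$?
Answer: $-28125$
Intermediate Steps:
$B{\left(o \right)} = 9 o^{2}$ ($B{\left(o \right)} = \left(- 3 o\right)^{2} = 9 o^{2}$)
$B{\left(X \right)} \left(-5\right) = 9 \left(-25\right)^{2} \left(-5\right) = 9 \cdot 625 \left(-5\right) = 5625 \left(-5\right) = -28125$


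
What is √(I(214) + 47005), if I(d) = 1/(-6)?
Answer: √1692174/6 ≈ 216.81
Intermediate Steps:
I(d) = -⅙
√(I(214) + 47005) = √(-⅙ + 47005) = √(282029/6) = √1692174/6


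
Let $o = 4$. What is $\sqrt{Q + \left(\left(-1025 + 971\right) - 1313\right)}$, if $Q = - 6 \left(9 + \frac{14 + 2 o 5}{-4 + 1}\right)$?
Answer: $i \sqrt{1313} \approx 36.235 i$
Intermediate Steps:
$Q = 54$ ($Q = - 6 \left(9 + \frac{14 + 2 \cdot 4 \cdot 5}{-4 + 1}\right) = - 6 \left(9 + \frac{14 + 8 \cdot 5}{-3}\right) = - 6 \left(9 + \left(14 + 40\right) \left(- \frac{1}{3}\right)\right) = - 6 \left(9 + 54 \left(- \frac{1}{3}\right)\right) = - 6 \left(9 - 18\right) = \left(-6\right) \left(-9\right) = 54$)
$\sqrt{Q + \left(\left(-1025 + 971\right) - 1313\right)} = \sqrt{54 + \left(\left(-1025 + 971\right) - 1313\right)} = \sqrt{54 - 1367} = \sqrt{-1313} = i \sqrt{1313}$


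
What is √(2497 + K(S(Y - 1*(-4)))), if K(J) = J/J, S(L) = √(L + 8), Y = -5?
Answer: √2498 ≈ 49.980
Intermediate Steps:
S(L) = √(8 + L)
K(J) = 1
√(2497 + K(S(Y - 1*(-4)))) = √(2497 + 1) = √2498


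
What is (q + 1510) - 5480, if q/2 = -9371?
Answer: -22712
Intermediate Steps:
q = -18742 (q = 2*(-9371) = -18742)
(q + 1510) - 5480 = (-18742 + 1510) - 5480 = -17232 - 5480 = -22712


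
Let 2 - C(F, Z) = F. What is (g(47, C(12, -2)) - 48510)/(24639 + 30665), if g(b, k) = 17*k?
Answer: -6085/6913 ≈ -0.88023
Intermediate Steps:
C(F, Z) = 2 - F
(g(47, C(12, -2)) - 48510)/(24639 + 30665) = (17*(2 - 1*12) - 48510)/(24639 + 30665) = (17*(2 - 12) - 48510)/55304 = (17*(-10) - 48510)*(1/55304) = (-170 - 48510)*(1/55304) = -48680*1/55304 = -6085/6913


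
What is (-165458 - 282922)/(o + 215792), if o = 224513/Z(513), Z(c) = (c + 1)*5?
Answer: -384112200/184936651 ≈ -2.0770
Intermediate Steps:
Z(c) = 5 + 5*c (Z(c) = (1 + c)*5 = 5 + 5*c)
o = 224513/2570 (o = 224513/(5 + 5*513) = 224513/(5 + 2565) = 224513/2570 ≈ 87.359)
(-165458 - 282922)/(o + 215792) = (-165458 - 282922)/(224513/2570 + 215792) = -448380/554809953/2570 = -448380*2570/554809953 = -384112200/184936651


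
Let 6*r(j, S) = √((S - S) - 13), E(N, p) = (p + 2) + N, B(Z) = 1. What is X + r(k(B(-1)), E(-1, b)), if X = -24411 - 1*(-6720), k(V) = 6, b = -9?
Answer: -17691 + I*√13/6 ≈ -17691.0 + 0.60093*I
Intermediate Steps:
E(N, p) = 2 + N + p (E(N, p) = (2 + p) + N = 2 + N + p)
r(j, S) = I*√13/6 (r(j, S) = √((S - S) - 13)/6 = √(0 - 13)/6 = √(-13)/6 = (I*√13)/6 = I*√13/6)
X = -17691 (X = -24411 + 6720 = -17691)
X + r(k(B(-1)), E(-1, b)) = -17691 + I*√13/6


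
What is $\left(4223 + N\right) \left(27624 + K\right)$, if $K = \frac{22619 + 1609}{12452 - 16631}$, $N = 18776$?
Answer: $\frac{884821115844}{1393} \approx 6.3519 \cdot 10^{8}$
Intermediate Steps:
$K = - \frac{8076}{1393}$ ($K = \frac{24228}{-4179} = 24228 \left(- \frac{1}{4179}\right) = - \frac{8076}{1393} \approx -5.7976$)
$\left(4223 + N\right) \left(27624 + K\right) = \left(4223 + 18776\right) \left(27624 - \frac{8076}{1393}\right) = 22999 \cdot \frac{38472156}{1393} = \frac{884821115844}{1393}$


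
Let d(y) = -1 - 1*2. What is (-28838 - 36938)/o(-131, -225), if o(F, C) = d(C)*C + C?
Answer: -32888/225 ≈ -146.17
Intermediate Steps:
d(y) = -3 (d(y) = -1 - 2 = -3)
o(F, C) = -2*C (o(F, C) = -3*C + C = -2*C)
(-28838 - 36938)/o(-131, -225) = (-28838 - 36938)/((-2*(-225))) = -65776/450 = -65776*1/450 = -32888/225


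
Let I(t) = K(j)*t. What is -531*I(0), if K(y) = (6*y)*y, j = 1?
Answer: 0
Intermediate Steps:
K(y) = 6*y²
I(t) = 6*t (I(t) = (6*1²)*t = (6*1)*t = 6*t)
-531*I(0) = -3186*0 = -531*0 = 0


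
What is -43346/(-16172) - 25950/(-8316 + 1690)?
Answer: 176718499/26788918 ≈ 6.5967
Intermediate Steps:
-43346/(-16172) - 25950/(-8316 + 1690) = -43346*(-1/16172) - 25950/(-6626) = 21673/8086 - 25950*(-1/6626) = 21673/8086 + 12975/3313 = 176718499/26788918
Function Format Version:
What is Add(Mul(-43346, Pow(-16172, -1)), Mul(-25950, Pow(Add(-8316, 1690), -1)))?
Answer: Rational(176718499, 26788918) ≈ 6.5967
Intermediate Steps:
Add(Mul(-43346, Pow(-16172, -1)), Mul(-25950, Pow(Add(-8316, 1690), -1))) = Add(Mul(-43346, Rational(-1, 16172)), Mul(-25950, Pow(-6626, -1))) = Add(Rational(21673, 8086), Mul(-25950, Rational(-1, 6626))) = Add(Rational(21673, 8086), Rational(12975, 3313)) = Rational(176718499, 26788918)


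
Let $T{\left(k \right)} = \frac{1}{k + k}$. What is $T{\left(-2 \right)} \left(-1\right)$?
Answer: $\frac{1}{4} \approx 0.25$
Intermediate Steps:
$T{\left(k \right)} = \frac{1}{2 k}$
$T{\left(-2 \right)} \left(-1\right) = \frac{1}{2 \left(-2\right)} \left(-1\right) = \frac{1}{2} \left(- \frac{1}{2}\right) \left(-1\right) = \left(- \frac{1}{4}\right) \left(-1\right) = \frac{1}{4}$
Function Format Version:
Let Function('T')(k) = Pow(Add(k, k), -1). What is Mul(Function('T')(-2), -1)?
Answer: Rational(1, 4) ≈ 0.25000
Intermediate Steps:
Function('T')(k) = Mul(Rational(1, 2), Pow(k, -1)) (Function('T')(k) = Pow(Mul(2, k), -1) = Mul(Rational(1, 2), Pow(k, -1)))
Mul(Function('T')(-2), -1) = Mul(Mul(Rational(1, 2), Pow(-2, -1)), -1) = Mul(Mul(Rational(1, 2), Rational(-1, 2)), -1) = Mul(Rational(-1, 4), -1) = Rational(1, 4)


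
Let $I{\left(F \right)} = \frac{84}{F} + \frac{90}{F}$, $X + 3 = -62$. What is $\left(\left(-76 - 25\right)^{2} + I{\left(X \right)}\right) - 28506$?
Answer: $- \frac{1189999}{65} \approx -18308.0$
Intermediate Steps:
$X = -65$ ($X = -3 - 62 = -65$)
$I{\left(F \right)} = \frac{174}{F}$
$\left(\left(-76 - 25\right)^{2} + I{\left(X \right)}\right) - 28506 = \left(\left(-76 - 25\right)^{2} + \frac{174}{-65}\right) - 28506 = \left(\left(-101\right)^{2} + 174 \left(- \frac{1}{65}\right)\right) - 28506 = \left(10201 - \frac{174}{65}\right) - 28506 = \frac{662891}{65} - 28506 = - \frac{1189999}{65}$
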